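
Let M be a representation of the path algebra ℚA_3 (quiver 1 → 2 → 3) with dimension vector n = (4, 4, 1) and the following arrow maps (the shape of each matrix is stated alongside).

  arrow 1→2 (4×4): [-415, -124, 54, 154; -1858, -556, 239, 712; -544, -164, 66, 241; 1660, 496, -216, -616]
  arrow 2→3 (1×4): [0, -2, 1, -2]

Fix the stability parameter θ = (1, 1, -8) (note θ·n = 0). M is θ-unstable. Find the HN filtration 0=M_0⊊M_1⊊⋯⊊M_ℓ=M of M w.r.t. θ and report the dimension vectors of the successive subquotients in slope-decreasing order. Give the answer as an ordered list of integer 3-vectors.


Via rank(M_{q-1}∘⋯∘M_p): M ≅ I[1,1], I[1,2]^2, I[1,3], I[2,2].
μ_θ-semistable layers: μ^(1)=1; μ^(2)=-2

((3, 3, 0); (1, 1, 1))


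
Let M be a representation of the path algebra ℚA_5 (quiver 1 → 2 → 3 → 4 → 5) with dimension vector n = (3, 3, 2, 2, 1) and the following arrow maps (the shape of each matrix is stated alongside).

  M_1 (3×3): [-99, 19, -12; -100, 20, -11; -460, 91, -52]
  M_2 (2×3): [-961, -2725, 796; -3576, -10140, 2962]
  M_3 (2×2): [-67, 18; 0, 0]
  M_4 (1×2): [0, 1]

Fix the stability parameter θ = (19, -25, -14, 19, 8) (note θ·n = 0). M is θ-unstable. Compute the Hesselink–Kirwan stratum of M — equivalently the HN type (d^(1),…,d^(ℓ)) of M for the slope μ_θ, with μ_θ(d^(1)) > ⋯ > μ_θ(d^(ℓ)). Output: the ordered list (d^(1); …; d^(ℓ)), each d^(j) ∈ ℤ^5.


Interval decomposition of M: I[1,2], I[1,3], I[1,4], I[4,5].
HN type (ℓ=4): μ^(1)=19; μ^(2)=27/2; μ^(3)=-3; μ^(4)=-20/3

((0, 0, 0, 1, 0); (0, 0, 0, 1, 1); (1, 1, 0, 0, 0); (2, 2, 2, 0, 0))


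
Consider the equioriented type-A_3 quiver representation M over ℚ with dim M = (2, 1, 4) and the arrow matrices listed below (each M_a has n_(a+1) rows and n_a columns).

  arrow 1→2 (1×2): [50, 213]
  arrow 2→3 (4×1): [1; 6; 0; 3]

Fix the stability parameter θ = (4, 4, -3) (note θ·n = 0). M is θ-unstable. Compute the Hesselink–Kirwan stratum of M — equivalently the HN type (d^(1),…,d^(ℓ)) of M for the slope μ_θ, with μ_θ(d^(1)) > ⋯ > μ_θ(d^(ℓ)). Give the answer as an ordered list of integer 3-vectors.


Via rank(M_{q-1}∘⋯∘M_p): M ≅ I[1,1], I[1,3], I[3,3]^3.
μ_θ-semistable layers: μ^(1)=4; μ^(2)=5/3; μ^(3)=-3

((1, 0, 0); (1, 1, 1); (0, 0, 3))


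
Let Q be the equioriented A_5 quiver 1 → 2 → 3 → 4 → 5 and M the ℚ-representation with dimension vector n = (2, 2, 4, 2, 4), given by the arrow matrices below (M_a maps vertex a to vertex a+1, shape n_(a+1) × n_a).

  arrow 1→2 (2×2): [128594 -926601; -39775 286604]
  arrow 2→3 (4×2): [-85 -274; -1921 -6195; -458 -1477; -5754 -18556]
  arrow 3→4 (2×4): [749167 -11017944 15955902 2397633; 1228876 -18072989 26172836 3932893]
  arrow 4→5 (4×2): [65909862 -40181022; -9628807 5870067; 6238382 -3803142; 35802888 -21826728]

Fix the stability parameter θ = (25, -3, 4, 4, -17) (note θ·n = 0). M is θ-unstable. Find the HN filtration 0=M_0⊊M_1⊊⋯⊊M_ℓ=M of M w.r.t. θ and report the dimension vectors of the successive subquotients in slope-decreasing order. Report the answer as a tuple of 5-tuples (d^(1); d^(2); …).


Via rank(M_{q-1}∘⋯∘M_p): M ≅ I[1,4], I[1,5], I[3,3]^2, I[5,5]^3.
μ_θ-semistable layers: μ^(1)=15/2; μ^(2)=4; μ^(3)=13/5; μ^(4)=-17

((1, 1, 1, 1, 0); (0, 0, 2, 0, 0); (1, 1, 1, 1, 1); (0, 0, 0, 0, 3))


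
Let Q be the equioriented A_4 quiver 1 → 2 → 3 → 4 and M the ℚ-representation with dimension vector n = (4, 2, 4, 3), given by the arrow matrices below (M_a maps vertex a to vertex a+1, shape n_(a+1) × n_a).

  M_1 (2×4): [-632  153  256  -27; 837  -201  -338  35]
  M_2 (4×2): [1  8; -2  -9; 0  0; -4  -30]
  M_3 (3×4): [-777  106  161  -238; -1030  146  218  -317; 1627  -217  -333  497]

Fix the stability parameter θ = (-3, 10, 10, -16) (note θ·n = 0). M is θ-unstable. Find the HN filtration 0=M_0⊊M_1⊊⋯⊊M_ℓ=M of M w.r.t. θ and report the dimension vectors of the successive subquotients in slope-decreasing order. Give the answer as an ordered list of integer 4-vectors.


Barcode: M ≅ I[1,1]^2, I[1,4]^2, I[3,3], I[3,4]. HN layers by μ_θ (3 steps, strictly decreasing):
  μ^(1)=10; μ^(2)=4/3; μ^(3)=-3

((0, 0, 1, 0); (0, 2, 2, 2); (4, 0, 1, 1))


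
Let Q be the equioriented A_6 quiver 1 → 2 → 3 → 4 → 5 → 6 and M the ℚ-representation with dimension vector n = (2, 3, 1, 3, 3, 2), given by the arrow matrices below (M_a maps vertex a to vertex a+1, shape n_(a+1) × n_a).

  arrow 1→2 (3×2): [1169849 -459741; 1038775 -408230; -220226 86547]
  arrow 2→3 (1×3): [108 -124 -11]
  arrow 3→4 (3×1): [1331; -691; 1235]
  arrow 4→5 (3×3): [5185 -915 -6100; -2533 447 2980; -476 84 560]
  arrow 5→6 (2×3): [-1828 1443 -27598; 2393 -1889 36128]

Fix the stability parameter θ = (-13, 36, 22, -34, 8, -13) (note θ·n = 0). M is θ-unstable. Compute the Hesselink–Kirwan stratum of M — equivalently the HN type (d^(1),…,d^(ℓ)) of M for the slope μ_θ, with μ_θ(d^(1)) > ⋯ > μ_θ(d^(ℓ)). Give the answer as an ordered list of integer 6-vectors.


Via rank(M_{q-1}∘⋯∘M_p): M ≅ I[1,2], I[1,4], I[2,2], I[4,4], I[4,6], I[5,5], I[5,6].
μ_θ-semistable layers: μ^(1)=36; μ^(2)=8; μ^(3)=-5/2; μ^(4)=-13; μ^(5)=-34

((0, 2, 0, 0, 0, 0); (0, 1, 1, 1, 1, 0); (0, 0, 0, 0, 2, 2); (2, 0, 0, 0, 0, 0); (0, 0, 0, 2, 0, 0))


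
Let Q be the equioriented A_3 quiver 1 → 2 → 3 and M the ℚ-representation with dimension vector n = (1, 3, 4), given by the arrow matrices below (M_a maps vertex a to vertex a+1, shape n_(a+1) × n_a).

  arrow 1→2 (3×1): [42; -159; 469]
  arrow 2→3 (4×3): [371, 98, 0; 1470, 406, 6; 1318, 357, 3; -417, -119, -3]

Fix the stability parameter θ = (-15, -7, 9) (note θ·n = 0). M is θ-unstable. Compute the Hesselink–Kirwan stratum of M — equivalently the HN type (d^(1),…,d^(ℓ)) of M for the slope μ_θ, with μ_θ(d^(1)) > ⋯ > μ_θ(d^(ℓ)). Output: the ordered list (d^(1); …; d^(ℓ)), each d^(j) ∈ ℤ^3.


Interval decomposition of M: I[1,2], I[2,3]^2, I[3,3]^2.
HN type (ℓ=3): μ^(1)=9; μ^(2)=-7; μ^(3)=-15

((0, 0, 4); (0, 3, 0); (1, 0, 0))


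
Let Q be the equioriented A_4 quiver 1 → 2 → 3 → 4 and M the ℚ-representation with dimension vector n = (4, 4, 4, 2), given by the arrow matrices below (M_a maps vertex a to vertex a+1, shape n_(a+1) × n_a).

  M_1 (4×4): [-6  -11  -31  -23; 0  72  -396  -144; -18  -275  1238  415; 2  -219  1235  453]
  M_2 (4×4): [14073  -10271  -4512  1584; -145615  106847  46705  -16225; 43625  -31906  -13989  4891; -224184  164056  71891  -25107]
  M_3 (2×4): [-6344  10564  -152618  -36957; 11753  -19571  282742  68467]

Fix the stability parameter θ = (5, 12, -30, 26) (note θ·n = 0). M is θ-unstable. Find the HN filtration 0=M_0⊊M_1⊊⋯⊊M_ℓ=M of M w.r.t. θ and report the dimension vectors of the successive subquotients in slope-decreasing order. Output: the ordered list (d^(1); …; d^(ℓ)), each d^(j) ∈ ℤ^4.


Via rank(M_{q-1}∘⋯∘M_p): M ≅ I[1,1]^2, I[1,3], I[1,4], I[2,3], I[2,4].
μ_θ-semistable layers: μ^(1)=26; μ^(2)=5; μ^(3)=-13/3; μ^(4)=-9

((0, 0, 0, 2); (2, 0, 0, 0); (2, 2, 2, 0); (0, 2, 2, 0))


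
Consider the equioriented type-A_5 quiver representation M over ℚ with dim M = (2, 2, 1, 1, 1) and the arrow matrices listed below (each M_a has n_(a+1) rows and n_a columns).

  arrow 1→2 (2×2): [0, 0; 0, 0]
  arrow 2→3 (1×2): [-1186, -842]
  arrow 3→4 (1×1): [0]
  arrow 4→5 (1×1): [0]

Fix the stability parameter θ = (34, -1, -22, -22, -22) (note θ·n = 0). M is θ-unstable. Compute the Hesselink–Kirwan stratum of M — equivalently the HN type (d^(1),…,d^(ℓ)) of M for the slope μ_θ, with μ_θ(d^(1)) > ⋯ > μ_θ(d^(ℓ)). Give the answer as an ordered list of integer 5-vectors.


Barcode: M ≅ I[1,1]^2, I[2,2], I[2,3], I[4,4], I[5,5]. HN layers by μ_θ (4 steps, strictly decreasing):
  μ^(1)=34; μ^(2)=-1; μ^(3)=-23/2; μ^(4)=-22

((2, 0, 0, 0, 0); (0, 1, 0, 0, 0); (0, 1, 1, 0, 0); (0, 0, 0, 1, 1))


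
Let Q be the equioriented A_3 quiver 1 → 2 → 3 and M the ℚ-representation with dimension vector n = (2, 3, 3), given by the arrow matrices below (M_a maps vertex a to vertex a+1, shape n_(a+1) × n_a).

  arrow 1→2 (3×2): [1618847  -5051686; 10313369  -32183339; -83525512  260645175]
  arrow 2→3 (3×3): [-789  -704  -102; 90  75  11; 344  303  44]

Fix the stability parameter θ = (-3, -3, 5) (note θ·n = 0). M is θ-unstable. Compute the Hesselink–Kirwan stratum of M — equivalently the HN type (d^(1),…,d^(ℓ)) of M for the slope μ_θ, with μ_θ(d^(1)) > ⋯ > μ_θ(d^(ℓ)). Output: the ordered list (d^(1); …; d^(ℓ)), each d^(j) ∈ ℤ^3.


Via rank(M_{q-1}∘⋯∘M_p): M ≅ I[1,3]^2, I[2,3].
μ_θ-semistable layers: μ^(1)=5; μ^(2)=-3

((0, 0, 3); (2, 3, 0))


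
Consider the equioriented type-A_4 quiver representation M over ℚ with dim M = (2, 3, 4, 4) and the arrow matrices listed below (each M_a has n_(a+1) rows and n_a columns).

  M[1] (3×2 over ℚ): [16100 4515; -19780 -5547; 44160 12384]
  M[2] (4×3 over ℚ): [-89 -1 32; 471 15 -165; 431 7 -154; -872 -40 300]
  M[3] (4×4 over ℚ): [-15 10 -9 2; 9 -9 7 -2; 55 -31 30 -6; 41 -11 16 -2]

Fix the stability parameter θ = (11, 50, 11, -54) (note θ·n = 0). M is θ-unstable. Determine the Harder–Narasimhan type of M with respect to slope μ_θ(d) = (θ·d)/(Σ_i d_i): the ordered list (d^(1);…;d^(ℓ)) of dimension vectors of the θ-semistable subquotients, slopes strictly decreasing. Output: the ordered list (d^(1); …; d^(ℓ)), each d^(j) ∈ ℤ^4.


Barcode: M ≅ I[1,1], I[1,2], I[2,4]^2, I[3,3], I[3,4], I[4,4]. HN layers by μ_θ (5 steps, strictly decreasing):
  μ^(1)=50; μ^(2)=11; μ^(3)=7/3; μ^(4)=-43/2; μ^(5)=-54

((0, 1, 0, 0); (2, 0, 1, 0); (0, 2, 2, 2); (0, 0, 1, 1); (0, 0, 0, 1))


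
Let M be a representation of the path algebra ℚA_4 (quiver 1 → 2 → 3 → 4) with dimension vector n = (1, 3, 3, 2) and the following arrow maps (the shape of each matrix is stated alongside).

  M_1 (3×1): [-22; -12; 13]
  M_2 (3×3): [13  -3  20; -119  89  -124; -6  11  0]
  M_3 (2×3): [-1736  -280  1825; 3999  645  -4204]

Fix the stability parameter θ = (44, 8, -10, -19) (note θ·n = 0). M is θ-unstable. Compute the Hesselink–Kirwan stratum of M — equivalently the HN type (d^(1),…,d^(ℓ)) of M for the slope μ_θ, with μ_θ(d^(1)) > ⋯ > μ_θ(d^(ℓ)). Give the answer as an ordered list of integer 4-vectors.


Interval decomposition of M: I[1,3], I[2,2], I[2,4], I[3,4].
HN type (ℓ=4): μ^(1)=14; μ^(2)=8; μ^(3)=-7; μ^(4)=-29/2

((1, 1, 1, 0); (0, 1, 0, 0); (0, 1, 1, 1); (0, 0, 1, 1))


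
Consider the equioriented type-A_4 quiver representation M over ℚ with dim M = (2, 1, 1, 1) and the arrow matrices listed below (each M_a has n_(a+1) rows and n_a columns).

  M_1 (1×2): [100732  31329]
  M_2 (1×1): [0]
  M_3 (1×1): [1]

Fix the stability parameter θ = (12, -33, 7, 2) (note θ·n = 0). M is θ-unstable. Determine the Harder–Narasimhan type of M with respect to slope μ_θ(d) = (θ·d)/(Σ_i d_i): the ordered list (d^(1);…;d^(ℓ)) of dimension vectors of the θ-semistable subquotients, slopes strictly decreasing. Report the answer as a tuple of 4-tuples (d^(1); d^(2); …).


Via rank(M_{q-1}∘⋯∘M_p): M ≅ I[1,1], I[1,2], I[3,4].
μ_θ-semistable layers: μ^(1)=12; μ^(2)=9/2; μ^(3)=-21/2

((1, 0, 0, 0); (0, 0, 1, 1); (1, 1, 0, 0))


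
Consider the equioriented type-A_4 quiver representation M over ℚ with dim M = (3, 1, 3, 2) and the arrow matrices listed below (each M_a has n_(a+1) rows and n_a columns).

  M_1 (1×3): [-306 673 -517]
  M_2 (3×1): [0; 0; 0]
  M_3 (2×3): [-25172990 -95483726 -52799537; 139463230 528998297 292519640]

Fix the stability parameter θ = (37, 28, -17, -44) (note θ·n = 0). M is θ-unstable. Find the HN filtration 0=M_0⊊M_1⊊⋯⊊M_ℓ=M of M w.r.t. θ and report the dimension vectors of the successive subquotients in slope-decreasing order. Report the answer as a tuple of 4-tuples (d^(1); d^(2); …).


Interval decomposition of M: I[1,1]^2, I[1,2], I[3,3], I[3,4]^2.
HN type (ℓ=4): μ^(1)=37; μ^(2)=65/2; μ^(3)=-17; μ^(4)=-61/2

((2, 0, 0, 0); (1, 1, 0, 0); (0, 0, 1, 0); (0, 0, 2, 2))


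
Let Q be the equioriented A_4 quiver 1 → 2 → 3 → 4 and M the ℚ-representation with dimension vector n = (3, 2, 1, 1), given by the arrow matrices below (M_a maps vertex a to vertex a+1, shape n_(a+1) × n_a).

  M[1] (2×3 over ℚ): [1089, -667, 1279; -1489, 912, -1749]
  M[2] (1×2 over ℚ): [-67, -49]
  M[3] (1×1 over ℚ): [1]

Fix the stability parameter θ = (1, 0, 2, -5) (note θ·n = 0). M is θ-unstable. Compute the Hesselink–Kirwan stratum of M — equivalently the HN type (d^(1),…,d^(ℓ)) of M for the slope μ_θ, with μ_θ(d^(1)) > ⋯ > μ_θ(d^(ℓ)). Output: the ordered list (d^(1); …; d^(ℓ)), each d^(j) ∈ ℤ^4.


Via rank(M_{q-1}∘⋯∘M_p): M ≅ I[1,1], I[1,2], I[1,4].
μ_θ-semistable layers: μ^(1)=1; μ^(2)=1/2; μ^(3)=-1/2

((1, 0, 0, 0); (1, 1, 0, 0); (1, 1, 1, 1))


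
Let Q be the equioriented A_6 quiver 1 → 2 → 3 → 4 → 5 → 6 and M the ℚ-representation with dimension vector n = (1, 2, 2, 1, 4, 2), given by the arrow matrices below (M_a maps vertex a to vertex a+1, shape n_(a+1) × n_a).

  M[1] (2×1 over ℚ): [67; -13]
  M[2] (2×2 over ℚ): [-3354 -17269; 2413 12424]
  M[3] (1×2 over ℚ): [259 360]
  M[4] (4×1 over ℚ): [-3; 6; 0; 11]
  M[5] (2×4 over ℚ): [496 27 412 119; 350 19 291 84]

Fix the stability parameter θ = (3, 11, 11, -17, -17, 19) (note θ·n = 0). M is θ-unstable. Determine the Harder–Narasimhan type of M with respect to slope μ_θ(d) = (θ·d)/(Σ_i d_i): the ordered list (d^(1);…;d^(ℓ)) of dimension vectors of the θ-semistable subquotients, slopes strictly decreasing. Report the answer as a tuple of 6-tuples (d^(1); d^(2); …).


Interval decomposition of M: I[1,6], I[2,3], I[5,5]^2, I[5,6].
HN type (ℓ=4): μ^(1)=19; μ^(2)=11; μ^(3)=-9/5; μ^(4)=-17

((0, 0, 0, 0, 0, 2); (0, 1, 1, 0, 0, 0); (1, 1, 1, 1, 1, 0); (0, 0, 0, 0, 3, 0))


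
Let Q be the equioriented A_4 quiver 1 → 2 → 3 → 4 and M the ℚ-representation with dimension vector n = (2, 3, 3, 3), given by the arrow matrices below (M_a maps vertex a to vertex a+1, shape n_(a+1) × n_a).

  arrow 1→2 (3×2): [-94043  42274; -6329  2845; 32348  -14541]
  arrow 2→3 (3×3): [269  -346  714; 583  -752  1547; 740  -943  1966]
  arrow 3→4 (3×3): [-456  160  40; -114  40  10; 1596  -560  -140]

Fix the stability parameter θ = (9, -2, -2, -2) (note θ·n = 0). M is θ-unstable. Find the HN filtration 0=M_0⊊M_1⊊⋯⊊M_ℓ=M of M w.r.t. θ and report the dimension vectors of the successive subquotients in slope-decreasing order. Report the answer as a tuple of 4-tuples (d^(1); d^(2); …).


Interval decomposition of M: I[1,3], I[1,4], I[2,3], I[4,4]^2.
HN type (ℓ=3): μ^(1)=5/3; μ^(2)=3/4; μ^(3)=-2

((1, 1, 1, 0); (1, 1, 1, 1); (0, 1, 1, 2))


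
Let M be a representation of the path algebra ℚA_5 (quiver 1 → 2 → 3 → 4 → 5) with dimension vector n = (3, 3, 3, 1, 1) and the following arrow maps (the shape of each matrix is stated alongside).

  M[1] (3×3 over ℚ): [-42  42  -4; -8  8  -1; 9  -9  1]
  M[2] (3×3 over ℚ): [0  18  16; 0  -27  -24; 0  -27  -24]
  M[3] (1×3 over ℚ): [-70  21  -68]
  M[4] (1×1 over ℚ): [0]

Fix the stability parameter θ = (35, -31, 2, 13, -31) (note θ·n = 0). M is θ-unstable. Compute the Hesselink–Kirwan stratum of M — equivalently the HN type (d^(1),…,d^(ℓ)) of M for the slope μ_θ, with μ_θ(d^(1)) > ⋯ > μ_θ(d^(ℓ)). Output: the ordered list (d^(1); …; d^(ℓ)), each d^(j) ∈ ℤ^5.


Via rank(M_{q-1}∘⋯∘M_p): M ≅ I[1,1], I[1,2], I[1,4], I[2,2], I[3,3]^2, I[5,5].
μ_θ-semistable layers: μ^(1)=35; μ^(2)=13; μ^(3)=2; μ^(4)=-31

((1, 0, 0, 0, 0); (0, 0, 0, 1, 0); (2, 2, 3, 0, 0); (0, 1, 0, 0, 1))


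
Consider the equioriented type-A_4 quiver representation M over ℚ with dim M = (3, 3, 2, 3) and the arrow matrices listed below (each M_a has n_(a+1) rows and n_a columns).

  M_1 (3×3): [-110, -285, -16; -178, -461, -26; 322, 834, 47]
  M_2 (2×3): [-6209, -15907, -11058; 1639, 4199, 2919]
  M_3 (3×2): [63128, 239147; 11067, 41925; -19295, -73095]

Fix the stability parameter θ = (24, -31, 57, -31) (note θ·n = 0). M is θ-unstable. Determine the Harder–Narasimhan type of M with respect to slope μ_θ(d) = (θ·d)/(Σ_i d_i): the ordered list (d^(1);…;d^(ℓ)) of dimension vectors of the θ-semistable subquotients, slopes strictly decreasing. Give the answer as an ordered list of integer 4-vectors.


Barcode: M ≅ I[1,1], I[1,2], I[1,4], I[2,4], I[4,4]. HN layers by μ_θ (4 steps, strictly decreasing):
  μ^(1)=24; μ^(2)=13; μ^(3)=-7/2; μ^(4)=-31

((1, 0, 0, 0); (0, 0, 2, 2); (2, 2, 0, 0); (0, 1, 0, 1))


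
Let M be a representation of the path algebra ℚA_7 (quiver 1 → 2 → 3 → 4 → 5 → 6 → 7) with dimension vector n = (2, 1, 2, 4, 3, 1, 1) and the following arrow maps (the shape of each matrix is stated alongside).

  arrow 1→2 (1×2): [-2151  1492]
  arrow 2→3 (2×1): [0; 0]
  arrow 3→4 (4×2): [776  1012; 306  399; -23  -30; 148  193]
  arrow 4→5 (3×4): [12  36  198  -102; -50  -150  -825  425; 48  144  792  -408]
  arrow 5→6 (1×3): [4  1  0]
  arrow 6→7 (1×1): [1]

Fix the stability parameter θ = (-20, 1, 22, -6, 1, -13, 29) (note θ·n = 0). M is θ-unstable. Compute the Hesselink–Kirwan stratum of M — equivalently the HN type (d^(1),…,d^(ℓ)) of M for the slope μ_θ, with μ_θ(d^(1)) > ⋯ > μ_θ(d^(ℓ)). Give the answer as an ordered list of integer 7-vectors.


Barcode: M ≅ I[1,1], I[1,2], I[3,4], I[3,7], I[4,4]^2, I[5,5]^2. HN layers by μ_θ (5 steps, strictly decreasing):
  μ^(1)=29; μ^(2)=8; μ^(3)=1; μ^(4)=-6; μ^(5)=-20

((0, 0, 0, 0, 0, 0, 1); (0, 0, 1, 1, 0, 0, 0); (0, 1, 1, 1, 3, 1, 0); (0, 0, 0, 2, 0, 0, 0); (2, 0, 0, 0, 0, 0, 0))


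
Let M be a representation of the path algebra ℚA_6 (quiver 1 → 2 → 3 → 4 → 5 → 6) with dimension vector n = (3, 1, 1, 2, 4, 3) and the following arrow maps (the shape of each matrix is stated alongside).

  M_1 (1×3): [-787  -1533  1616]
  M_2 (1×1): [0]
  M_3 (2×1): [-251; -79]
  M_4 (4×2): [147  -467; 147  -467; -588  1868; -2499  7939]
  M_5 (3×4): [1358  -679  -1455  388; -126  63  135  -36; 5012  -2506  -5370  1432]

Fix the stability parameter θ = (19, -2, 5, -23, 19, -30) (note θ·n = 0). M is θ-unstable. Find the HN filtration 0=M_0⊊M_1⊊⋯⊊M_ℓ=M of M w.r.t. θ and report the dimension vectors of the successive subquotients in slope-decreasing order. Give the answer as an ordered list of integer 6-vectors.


Via rank(M_{q-1}∘⋯∘M_p): M ≅ I[1,1]^2, I[1,2], I[3,6], I[4,4], I[5,5]^3, I[6,6]^2.
μ_θ-semistable layers: μ^(1)=19; μ^(2)=17/2; μ^(3)=-11/2; μ^(4)=-9; μ^(5)=-23; μ^(6)=-30

((2, 0, 0, 0, 3, 0); (1, 1, 0, 0, 0, 0); (0, 0, 0, 0, 1, 1); (0, 0, 1, 1, 0, 0); (0, 0, 0, 1, 0, 0); (0, 0, 0, 0, 0, 2))


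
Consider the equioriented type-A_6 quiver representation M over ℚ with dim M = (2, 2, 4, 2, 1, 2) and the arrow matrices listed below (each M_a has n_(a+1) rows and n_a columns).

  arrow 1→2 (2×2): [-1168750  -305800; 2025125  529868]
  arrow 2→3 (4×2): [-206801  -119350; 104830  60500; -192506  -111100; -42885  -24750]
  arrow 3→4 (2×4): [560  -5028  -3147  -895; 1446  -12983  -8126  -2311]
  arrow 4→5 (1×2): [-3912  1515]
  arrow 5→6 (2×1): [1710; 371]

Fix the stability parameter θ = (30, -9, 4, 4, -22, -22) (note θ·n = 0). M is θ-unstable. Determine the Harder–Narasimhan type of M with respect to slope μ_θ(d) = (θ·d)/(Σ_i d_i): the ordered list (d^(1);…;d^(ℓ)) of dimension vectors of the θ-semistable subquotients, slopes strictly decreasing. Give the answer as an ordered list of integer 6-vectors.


Via rank(M_{q-1}∘⋯∘M_p): M ≅ I[1,1], I[1,2], I[2,6], I[3,3]^2, I[3,4], I[6,6].
μ_θ-semistable layers: μ^(1)=30; μ^(2)=21/2; μ^(3)=4; μ^(4)=-9; μ^(5)=-22

((1, 0, 0, 0, 0, 0); (1, 1, 0, 0, 0, 0); (0, 0, 3, 1, 0, 0); (0, 1, 1, 1, 1, 1); (0, 0, 0, 0, 0, 1))


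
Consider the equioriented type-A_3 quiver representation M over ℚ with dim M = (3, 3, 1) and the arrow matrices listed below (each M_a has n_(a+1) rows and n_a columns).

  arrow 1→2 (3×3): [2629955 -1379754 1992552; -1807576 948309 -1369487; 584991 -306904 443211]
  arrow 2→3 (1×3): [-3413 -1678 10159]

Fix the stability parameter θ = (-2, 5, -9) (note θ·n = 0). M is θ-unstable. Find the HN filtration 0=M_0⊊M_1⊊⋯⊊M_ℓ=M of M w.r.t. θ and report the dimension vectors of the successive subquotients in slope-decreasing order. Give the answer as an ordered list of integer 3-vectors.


Via rank(M_{q-1}∘⋯∘M_p): M ≅ I[1,2]^2, I[1,3].
μ_θ-semistable layers: μ^(1)=5; μ^(2)=-2

((0, 2, 0); (3, 1, 1))


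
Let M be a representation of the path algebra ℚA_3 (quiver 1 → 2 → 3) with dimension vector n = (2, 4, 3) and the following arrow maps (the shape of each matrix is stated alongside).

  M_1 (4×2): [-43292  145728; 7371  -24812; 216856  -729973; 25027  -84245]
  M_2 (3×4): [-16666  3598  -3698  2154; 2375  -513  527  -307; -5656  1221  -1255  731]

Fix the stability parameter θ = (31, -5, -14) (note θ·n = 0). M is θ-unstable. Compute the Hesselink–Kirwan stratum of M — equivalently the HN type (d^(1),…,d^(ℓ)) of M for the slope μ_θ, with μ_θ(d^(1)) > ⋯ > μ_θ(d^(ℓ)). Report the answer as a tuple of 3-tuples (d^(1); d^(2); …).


Interval decomposition of M: I[1,2]^2, I[2,3]^2, I[3,3].
HN type (ℓ=3): μ^(1)=13; μ^(2)=-19/2; μ^(3)=-14

((2, 2, 0); (0, 2, 2); (0, 0, 1))


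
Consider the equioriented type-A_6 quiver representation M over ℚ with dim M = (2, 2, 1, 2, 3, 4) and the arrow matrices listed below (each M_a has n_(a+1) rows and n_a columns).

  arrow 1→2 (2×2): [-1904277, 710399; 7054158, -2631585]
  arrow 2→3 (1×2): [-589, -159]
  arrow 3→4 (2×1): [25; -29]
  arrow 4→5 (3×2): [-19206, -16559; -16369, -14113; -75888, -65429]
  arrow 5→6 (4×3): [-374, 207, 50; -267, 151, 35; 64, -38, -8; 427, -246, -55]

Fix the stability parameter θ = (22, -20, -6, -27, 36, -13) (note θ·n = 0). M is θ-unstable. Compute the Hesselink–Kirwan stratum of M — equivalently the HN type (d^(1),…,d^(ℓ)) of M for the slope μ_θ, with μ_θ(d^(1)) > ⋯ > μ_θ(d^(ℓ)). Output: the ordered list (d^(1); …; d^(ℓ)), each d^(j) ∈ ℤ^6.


Barcode: M ≅ I[1,2], I[1,5], I[4,6], I[5,6], I[6,6]^2. HN layers by μ_θ (6 steps, strictly decreasing):
  μ^(1)=36; μ^(2)=23/2; μ^(3)=1; μ^(4)=-31/4; μ^(5)=-13; μ^(6)=-27

((0, 0, 0, 0, 1, 0); (0, 0, 0, 0, 2, 2); (1, 1, 0, 0, 0, 0); (1, 1, 1, 1, 0, 0); (0, 0, 0, 0, 0, 2); (0, 0, 0, 1, 0, 0))


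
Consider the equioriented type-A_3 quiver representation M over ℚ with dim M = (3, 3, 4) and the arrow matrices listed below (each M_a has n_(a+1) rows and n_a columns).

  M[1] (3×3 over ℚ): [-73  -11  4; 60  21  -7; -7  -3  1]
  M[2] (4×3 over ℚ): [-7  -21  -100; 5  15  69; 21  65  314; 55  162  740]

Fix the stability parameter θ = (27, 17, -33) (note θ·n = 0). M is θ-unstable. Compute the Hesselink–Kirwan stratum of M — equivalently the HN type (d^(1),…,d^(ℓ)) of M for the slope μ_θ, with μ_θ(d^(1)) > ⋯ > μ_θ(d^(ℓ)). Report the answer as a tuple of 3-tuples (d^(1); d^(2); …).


Barcode: M ≅ I[1,3]^3, I[3,3]. HN layers by μ_θ (2 steps, strictly decreasing):
  μ^(1)=11/3; μ^(2)=-33

((3, 3, 3); (0, 0, 1))


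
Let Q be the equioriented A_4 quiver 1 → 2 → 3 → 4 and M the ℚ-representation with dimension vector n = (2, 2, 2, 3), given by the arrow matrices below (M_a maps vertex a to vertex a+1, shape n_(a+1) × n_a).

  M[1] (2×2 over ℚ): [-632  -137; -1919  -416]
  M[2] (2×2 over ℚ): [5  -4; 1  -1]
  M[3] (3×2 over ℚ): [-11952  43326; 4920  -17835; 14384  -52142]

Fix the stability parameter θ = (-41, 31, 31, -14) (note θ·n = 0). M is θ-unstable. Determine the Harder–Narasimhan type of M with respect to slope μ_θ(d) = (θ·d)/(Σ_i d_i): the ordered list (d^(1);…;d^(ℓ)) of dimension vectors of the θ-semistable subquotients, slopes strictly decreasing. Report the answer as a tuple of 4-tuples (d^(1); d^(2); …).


Barcode: M ≅ I[1,3], I[1,4], I[4,4]^2. HN layers by μ_θ (4 steps, strictly decreasing):
  μ^(1)=31; μ^(2)=16; μ^(3)=-14; μ^(4)=-41

((0, 1, 1, 0); (0, 1, 1, 1); (0, 0, 0, 2); (2, 0, 0, 0))


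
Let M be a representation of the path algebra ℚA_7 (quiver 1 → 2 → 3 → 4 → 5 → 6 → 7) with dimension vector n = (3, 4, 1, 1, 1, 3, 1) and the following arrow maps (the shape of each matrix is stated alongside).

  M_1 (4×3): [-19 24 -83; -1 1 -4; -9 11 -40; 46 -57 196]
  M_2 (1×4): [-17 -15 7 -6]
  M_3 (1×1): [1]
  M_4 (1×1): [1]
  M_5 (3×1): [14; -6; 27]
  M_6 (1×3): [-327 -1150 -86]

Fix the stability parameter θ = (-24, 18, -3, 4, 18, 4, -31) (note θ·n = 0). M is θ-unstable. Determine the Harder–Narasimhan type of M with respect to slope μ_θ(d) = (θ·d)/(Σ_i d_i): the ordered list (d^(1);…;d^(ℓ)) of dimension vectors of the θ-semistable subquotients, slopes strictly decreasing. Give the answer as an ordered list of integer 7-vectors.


Interval decomposition of M: I[1,2]^2, I[1,6], I[2,2], I[6,6], I[6,7].
HN type (ℓ=6): μ^(1)=18; μ^(2)=11; μ^(3)=19/3; μ^(4)=4; μ^(5)=-27/2; μ^(6)=-24

((0, 3, 0, 0, 0, 0, 0); (0, 0, 0, 0, 1, 1, 0); (0, 1, 1, 1, 0, 0, 0); (0, 0, 0, 0, 0, 1, 0); (0, 0, 0, 0, 0, 1, 1); (3, 0, 0, 0, 0, 0, 0))


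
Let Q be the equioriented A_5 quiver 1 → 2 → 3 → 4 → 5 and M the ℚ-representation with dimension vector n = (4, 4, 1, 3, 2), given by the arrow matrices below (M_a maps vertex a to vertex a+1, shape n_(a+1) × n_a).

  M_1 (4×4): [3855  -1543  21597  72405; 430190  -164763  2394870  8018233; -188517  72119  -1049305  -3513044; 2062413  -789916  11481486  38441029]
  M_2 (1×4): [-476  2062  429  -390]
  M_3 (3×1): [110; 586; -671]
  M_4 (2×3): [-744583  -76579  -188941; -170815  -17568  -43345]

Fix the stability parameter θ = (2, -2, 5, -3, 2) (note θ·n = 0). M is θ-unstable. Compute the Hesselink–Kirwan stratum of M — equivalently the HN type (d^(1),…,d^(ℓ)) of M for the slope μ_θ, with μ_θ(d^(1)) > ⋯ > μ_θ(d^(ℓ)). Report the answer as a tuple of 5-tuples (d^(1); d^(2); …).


Interval decomposition of M: I[1,2]^3, I[1,5], I[4,4], I[4,5].
HN type (ℓ=4): μ^(1)=2; μ^(2)=1; μ^(3)=0; μ^(4)=-3

((0, 0, 0, 0, 2); (0, 0, 1, 1, 0); (4, 4, 0, 0, 0); (0, 0, 0, 2, 0))


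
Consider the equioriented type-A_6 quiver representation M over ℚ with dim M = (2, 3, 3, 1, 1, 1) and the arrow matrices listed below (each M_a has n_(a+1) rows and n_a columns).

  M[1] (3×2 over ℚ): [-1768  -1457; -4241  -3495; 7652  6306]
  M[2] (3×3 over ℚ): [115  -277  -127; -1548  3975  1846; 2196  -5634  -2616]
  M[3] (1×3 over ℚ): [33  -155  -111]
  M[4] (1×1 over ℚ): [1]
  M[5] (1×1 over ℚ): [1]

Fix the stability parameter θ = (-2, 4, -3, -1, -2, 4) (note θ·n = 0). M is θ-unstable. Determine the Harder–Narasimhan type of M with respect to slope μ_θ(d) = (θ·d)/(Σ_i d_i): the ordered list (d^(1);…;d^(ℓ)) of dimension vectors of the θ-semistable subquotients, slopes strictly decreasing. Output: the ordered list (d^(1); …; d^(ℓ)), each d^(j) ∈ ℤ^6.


Via rank(M_{q-1}∘⋯∘M_p): M ≅ I[1,3], I[1,6], I[2,2], I[3,3].
μ_θ-semistable layers: μ^(1)=4; μ^(2)=1/2; μ^(3)=-1/2; μ^(4)=-2; μ^(5)=-3

((0, 1, 0, 0, 0, 1); (0, 1, 1, 0, 0, 0); (0, 1, 1, 1, 1, 0); (2, 0, 0, 0, 0, 0); (0, 0, 1, 0, 0, 0))


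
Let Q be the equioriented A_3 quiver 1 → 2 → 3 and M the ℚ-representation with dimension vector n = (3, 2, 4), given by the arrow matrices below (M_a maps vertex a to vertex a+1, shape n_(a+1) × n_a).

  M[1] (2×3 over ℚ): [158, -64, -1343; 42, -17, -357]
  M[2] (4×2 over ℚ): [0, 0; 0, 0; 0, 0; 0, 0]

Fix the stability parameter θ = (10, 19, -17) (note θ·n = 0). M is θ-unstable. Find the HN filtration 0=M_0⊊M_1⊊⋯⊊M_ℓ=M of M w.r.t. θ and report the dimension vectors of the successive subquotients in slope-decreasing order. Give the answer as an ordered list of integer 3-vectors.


Via rank(M_{q-1}∘⋯∘M_p): M ≅ I[1,1], I[1,2]^2, I[3,3]^4.
μ_θ-semistable layers: μ^(1)=19; μ^(2)=10; μ^(3)=-17

((0, 2, 0); (3, 0, 0); (0, 0, 4))


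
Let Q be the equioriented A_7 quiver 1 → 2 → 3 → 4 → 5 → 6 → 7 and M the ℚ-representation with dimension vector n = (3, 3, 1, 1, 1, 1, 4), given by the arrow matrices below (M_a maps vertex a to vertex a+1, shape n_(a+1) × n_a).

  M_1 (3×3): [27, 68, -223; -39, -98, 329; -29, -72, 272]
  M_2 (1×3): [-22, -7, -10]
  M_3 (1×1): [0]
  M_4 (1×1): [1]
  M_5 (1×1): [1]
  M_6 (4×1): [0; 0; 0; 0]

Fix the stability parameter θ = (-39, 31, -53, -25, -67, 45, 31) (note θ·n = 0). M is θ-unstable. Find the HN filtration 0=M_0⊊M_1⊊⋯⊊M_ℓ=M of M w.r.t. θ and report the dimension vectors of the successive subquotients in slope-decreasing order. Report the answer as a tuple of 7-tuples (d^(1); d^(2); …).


Barcode: M ≅ I[1,2]^2, I[1,3], I[4,6], I[7,7]^4. HN layers by μ_θ (5 steps, strictly decreasing):
  μ^(1)=45; μ^(2)=31; μ^(3)=-11; μ^(4)=-39; μ^(5)=-46

((0, 0, 0, 0, 0, 1, 0); (0, 2, 0, 0, 0, 0, 4); (0, 1, 1, 0, 0, 0, 0); (3, 0, 0, 0, 0, 0, 0); (0, 0, 0, 1, 1, 0, 0))


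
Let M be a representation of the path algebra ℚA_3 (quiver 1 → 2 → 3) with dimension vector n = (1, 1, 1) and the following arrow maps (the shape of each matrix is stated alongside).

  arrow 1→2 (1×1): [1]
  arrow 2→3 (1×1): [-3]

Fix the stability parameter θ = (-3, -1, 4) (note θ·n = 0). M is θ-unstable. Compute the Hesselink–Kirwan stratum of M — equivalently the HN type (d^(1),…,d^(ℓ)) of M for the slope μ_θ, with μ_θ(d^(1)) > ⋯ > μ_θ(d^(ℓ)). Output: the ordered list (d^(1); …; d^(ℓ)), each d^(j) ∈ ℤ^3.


Interval decomposition of M: I[1,3].
HN type (ℓ=3): μ^(1)=4; μ^(2)=-1; μ^(3)=-3

((0, 0, 1); (0, 1, 0); (1, 0, 0))


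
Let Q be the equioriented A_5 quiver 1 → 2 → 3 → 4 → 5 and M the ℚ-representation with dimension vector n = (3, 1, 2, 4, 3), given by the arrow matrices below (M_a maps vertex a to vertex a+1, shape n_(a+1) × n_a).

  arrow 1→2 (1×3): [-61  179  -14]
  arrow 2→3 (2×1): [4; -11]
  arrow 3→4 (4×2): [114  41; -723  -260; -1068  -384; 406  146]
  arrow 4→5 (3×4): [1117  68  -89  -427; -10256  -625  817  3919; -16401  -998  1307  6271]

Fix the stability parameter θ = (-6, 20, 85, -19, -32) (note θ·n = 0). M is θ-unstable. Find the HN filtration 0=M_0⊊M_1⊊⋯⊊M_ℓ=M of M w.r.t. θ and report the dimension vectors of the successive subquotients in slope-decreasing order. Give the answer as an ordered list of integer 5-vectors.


Via rank(M_{q-1}∘⋯∘M_p): M ≅ I[1,1]^2, I[1,5], I[3,5], I[4,4], I[4,5].
μ_θ-semistable layers: μ^(1)=27/2; μ^(2)=34/3; μ^(3)=-6; μ^(4)=-19; μ^(5)=-51/2

((0, 1, 1, 1, 1); (0, 0, 1, 1, 1); (3, 0, 0, 0, 0); (0, 0, 0, 1, 0); (0, 0, 0, 1, 1))


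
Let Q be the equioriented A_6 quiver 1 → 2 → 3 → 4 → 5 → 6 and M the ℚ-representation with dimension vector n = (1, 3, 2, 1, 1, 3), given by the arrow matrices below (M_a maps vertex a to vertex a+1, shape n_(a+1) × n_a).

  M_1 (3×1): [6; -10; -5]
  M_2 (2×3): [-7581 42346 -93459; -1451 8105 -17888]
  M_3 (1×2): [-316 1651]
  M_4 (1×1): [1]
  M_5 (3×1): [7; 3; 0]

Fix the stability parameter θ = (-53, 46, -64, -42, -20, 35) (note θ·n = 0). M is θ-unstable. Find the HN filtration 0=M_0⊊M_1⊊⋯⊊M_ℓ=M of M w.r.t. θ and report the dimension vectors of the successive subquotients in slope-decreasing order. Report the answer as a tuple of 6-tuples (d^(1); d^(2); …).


Interval decomposition of M: I[1,3], I[2,2], I[2,6], I[6,6]^2.
HN type (ℓ=5): μ^(1)=46; μ^(2)=35; μ^(3)=-9; μ^(4)=-20; μ^(5)=-53

((0, 1, 0, 0, 0, 0); (0, 0, 0, 0, 0, 3); (0, 1, 1, 0, 0, 0); (0, 1, 1, 1, 1, 0); (1, 0, 0, 0, 0, 0))


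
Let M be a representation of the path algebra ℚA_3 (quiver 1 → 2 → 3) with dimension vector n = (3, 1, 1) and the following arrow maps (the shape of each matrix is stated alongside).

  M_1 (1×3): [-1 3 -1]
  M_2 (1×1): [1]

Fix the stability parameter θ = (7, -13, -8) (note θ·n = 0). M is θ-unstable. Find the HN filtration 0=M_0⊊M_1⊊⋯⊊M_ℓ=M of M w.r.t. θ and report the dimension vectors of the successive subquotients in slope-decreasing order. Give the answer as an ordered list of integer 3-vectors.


Via rank(M_{q-1}∘⋯∘M_p): M ≅ I[1,1]^2, I[1,3].
μ_θ-semistable layers: μ^(1)=7; μ^(2)=-14/3

((2, 0, 0); (1, 1, 1))


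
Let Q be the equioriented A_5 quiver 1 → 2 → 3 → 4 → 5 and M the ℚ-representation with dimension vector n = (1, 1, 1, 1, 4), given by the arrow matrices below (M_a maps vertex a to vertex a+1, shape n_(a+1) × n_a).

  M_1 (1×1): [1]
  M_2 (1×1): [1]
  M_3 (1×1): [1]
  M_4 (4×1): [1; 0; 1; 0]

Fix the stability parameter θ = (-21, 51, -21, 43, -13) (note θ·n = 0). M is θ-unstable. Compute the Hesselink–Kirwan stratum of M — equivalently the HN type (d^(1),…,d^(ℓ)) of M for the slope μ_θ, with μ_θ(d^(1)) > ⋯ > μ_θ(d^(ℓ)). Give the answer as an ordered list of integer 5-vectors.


Via rank(M_{q-1}∘⋯∘M_p): M ≅ I[1,5], I[5,5]^3.
μ_θ-semistable layers: μ^(1)=15; μ^(2)=-13; μ^(3)=-21

((0, 1, 1, 1, 1); (0, 0, 0, 0, 3); (1, 0, 0, 0, 0))


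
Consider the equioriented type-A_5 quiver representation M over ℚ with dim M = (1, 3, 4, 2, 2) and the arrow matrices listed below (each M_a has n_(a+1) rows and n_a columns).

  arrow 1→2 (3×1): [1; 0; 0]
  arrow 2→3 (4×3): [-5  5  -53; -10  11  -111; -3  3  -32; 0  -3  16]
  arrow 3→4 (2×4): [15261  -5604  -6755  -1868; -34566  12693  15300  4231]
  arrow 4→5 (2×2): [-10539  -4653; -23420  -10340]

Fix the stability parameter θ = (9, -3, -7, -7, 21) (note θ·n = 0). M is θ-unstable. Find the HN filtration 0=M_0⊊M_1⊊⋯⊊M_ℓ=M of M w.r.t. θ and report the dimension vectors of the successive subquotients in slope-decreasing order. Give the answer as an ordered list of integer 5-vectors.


Interval decomposition of M: I[1,3], I[2,3], I[2,4], I[3,5], I[5,5].
HN type (ℓ=5): μ^(1)=21; μ^(2)=-1/3; μ^(3)=-5; μ^(4)=-17/3; μ^(5)=-7

((0, 0, 0, 0, 2); (1, 1, 1, 0, 0); (0, 1, 1, 0, 0); (0, 1, 1, 1, 0); (0, 0, 1, 1, 0))


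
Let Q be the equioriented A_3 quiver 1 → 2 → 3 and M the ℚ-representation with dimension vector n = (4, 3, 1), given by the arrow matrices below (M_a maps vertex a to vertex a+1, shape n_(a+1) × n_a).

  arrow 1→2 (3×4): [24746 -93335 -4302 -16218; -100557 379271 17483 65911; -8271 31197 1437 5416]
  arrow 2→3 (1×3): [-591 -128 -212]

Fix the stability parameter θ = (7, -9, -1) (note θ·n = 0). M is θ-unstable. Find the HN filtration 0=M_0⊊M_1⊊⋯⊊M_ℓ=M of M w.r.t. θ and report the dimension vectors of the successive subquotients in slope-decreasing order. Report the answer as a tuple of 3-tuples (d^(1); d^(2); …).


Via rank(M_{q-1}∘⋯∘M_p): M ≅ I[1,1], I[1,2]^2, I[1,3].
μ_θ-semistable layers: μ^(1)=7; μ^(2)=-1

((1, 0, 0); (3, 3, 1))


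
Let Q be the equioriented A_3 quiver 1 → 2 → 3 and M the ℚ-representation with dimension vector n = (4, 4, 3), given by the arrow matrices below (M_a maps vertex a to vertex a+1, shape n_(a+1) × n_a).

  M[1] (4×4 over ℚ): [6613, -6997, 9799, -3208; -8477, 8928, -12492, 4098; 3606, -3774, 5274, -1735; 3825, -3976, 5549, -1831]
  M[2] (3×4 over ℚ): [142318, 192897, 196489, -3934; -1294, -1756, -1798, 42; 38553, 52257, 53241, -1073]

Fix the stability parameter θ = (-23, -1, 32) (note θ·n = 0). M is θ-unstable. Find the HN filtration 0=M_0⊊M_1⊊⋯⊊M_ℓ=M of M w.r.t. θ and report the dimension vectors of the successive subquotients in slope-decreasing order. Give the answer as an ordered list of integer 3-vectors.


Interval decomposition of M: I[1,2], I[1,3]^3.
HN type (ℓ=3): μ^(1)=32; μ^(2)=-1; μ^(3)=-23

((0, 0, 3); (0, 4, 0); (4, 0, 0))


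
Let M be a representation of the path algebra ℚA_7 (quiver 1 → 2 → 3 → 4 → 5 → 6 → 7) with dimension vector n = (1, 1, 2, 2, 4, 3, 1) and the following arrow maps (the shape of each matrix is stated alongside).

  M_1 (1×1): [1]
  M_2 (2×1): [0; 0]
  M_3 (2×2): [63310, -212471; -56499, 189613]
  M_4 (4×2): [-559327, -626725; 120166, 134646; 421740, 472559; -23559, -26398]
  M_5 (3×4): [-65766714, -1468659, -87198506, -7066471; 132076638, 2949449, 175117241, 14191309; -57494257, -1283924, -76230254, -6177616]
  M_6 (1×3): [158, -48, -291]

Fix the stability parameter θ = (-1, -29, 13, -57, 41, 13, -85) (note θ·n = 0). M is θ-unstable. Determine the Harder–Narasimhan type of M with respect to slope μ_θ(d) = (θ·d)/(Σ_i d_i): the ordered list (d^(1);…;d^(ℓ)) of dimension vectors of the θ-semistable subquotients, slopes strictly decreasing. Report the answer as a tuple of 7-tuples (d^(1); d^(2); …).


Barcode: M ≅ I[1,2], I[3,6], I[3,7], I[5,5], I[5,6]. HN layers by μ_θ (5 steps, strictly decreasing):
  μ^(1)=41; μ^(2)=27; μ^(3)=-31/3; μ^(4)=-15; μ^(5)=-22

((0, 0, 0, 0, 1, 0, 0); (0, 0, 0, 0, 2, 2, 0); (0, 0, 0, 0, 1, 1, 1); (1, 1, 0, 0, 0, 0, 0); (0, 0, 2, 2, 0, 0, 0))


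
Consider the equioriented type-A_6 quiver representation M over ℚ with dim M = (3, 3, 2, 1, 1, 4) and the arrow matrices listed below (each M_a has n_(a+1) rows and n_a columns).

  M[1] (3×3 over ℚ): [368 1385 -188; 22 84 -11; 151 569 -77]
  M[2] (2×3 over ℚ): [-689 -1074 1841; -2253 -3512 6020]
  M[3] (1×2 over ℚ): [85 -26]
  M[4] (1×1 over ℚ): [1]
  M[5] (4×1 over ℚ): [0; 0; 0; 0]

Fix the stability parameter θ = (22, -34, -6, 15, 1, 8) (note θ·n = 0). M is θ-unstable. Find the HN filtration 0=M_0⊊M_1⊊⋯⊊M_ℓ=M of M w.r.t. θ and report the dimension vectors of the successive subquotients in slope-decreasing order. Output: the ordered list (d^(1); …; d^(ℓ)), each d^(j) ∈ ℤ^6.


Interval decomposition of M: I[1,2], I[1,3], I[1,5], I[6,6]^4.
HN type (ℓ=2): μ^(1)=8; μ^(2)=-6

((0, 0, 0, 1, 1, 4); (3, 3, 2, 0, 0, 0))


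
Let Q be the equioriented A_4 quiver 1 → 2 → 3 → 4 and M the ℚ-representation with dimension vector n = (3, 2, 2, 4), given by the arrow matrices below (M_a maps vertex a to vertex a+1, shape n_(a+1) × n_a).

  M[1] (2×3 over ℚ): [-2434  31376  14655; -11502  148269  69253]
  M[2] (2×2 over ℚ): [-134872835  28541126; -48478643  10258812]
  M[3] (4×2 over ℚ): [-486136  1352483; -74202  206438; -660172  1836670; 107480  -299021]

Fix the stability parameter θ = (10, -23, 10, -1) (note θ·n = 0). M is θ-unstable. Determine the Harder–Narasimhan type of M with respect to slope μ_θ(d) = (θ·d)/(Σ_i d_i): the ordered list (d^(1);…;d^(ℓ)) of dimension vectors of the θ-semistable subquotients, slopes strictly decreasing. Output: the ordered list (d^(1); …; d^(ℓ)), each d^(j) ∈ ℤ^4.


Via rank(M_{q-1}∘⋯∘M_p): M ≅ I[1,1], I[1,4]^2, I[4,4]^2.
μ_θ-semistable layers: μ^(1)=10; μ^(2)=9/2; μ^(3)=-1; μ^(4)=-13/2

((1, 0, 0, 0); (0, 0, 2, 2); (0, 0, 0, 2); (2, 2, 0, 0))


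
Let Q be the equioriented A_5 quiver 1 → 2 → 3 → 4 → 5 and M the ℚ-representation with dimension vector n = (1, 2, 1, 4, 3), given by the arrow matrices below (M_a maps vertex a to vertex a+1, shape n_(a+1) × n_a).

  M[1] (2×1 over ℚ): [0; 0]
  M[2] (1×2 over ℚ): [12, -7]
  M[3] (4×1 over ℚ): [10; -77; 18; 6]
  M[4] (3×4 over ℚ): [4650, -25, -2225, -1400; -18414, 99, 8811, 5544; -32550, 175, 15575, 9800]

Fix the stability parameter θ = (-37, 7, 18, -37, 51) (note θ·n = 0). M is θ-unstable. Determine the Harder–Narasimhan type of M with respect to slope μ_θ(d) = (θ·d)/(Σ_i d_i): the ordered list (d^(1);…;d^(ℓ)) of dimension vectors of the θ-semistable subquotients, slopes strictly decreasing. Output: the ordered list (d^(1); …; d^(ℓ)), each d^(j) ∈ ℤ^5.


Interval decomposition of M: I[1,1], I[2,2], I[2,5], I[4,4]^3, I[5,5]^2.
HN type (ℓ=4): μ^(1)=51; μ^(2)=7; μ^(3)=-4; μ^(4)=-37

((0, 0, 0, 0, 3); (0, 1, 0, 0, 0); (0, 1, 1, 1, 0); (1, 0, 0, 3, 0))
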